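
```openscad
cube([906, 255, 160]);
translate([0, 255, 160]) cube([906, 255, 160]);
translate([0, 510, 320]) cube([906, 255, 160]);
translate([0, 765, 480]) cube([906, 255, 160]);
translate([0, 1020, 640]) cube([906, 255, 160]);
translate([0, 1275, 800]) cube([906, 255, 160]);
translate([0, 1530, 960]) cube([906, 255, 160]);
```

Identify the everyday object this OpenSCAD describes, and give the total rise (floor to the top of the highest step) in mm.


A staircase. The total rise is 1120 mm.

7 identical blocks, each offset up and back from the previous — a staircase. Each step is 160 mm tall and there are 7 of them, so the total rise is 7 × 160 = 1120 mm.


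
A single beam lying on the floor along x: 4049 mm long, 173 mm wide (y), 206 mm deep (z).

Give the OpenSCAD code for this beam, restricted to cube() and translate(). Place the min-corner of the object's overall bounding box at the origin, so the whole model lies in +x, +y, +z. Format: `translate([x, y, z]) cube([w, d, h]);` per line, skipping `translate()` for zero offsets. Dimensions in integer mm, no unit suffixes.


cube([4049, 173, 206]);


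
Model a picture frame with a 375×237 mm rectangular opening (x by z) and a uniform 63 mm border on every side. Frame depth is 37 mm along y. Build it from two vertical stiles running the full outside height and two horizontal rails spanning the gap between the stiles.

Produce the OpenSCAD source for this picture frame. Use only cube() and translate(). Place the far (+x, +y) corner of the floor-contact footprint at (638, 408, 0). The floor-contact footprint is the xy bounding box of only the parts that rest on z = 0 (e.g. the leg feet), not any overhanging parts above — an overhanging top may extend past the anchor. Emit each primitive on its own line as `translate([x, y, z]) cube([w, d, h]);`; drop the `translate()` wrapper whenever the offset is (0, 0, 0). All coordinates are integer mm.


translate([137, 371, 0]) cube([63, 37, 363]);
translate([575, 371, 0]) cube([63, 37, 363]);
translate([200, 371, 0]) cube([375, 37, 63]);
translate([200, 371, 300]) cube([375, 37, 63]);


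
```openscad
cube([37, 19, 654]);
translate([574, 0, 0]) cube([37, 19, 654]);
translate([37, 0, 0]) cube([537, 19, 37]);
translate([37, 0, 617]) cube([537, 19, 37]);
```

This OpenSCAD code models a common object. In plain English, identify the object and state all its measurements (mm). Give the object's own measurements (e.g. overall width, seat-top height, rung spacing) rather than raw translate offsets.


A rectangular picture frame lying in the x–z plane (depth along y). The opening is 537 mm wide (x) by 580 mm tall (z), surrounded by a border 37 mm wide on all four sides. The frame is 19 mm deep and is made of two full-height vertical stiles with two horizontal rails fitted between them.


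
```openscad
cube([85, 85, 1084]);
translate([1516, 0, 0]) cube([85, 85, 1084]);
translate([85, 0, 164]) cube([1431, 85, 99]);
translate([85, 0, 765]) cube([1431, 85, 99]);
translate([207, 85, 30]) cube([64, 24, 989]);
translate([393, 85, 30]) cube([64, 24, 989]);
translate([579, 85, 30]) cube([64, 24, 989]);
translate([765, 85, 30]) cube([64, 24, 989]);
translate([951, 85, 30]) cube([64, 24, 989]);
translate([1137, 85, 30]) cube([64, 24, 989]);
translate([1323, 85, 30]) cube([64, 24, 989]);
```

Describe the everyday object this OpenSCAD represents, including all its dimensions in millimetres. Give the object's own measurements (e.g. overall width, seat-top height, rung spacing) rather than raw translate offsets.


A fence section. Two 85×85 mm posts, 1084 mm tall, stand on the floor with a clear span of 1431 mm between their inner faces. Two horizontal rails of 85×99 mm section span the gap between the posts with their undersides at z = 164 mm and z = 765 mm, flush with the posts' −y face. 7 pickets, each 64 mm wide, 24 mm thick and 989 mm tall, are fixed to the +y face of the rails with their bottoms at z = 30 mm, spaced across the span with a 122 mm gap after the −x post and between neighbouring pickets, with 129 mm left before the +x post.


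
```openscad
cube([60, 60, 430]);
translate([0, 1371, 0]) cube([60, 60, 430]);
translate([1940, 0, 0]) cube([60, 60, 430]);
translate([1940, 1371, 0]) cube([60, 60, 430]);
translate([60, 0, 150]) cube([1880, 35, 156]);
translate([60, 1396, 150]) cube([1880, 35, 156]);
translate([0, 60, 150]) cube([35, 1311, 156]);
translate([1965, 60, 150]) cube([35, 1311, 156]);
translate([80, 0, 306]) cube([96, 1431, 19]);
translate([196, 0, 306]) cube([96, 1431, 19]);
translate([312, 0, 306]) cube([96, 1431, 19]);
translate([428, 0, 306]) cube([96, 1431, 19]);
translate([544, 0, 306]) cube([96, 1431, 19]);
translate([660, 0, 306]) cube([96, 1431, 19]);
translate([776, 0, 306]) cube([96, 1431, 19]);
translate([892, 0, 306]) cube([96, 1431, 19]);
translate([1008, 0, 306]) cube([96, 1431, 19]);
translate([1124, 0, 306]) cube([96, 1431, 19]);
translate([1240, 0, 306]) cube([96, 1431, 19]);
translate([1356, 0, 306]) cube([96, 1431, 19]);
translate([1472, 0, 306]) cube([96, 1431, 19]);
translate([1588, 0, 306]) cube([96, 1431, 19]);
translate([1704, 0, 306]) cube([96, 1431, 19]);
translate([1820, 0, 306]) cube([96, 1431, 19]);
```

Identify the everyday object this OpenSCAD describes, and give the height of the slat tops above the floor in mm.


A bed frame. The slat-top height is 325 mm.

Four posts, four rails, and a row of slats — a bed frame. Slats sit on the rails at z = 150 + 156 = 306; with slat thickness 19, the top is 325 mm.


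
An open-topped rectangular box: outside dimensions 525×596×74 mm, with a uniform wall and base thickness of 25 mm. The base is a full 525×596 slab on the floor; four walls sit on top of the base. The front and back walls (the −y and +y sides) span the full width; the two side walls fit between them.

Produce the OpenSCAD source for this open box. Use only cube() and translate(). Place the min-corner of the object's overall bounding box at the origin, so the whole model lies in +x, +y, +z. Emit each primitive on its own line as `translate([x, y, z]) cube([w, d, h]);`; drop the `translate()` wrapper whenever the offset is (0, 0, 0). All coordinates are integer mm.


cube([525, 596, 25]);
translate([0, 0, 25]) cube([525, 25, 49]);
translate([0, 571, 25]) cube([525, 25, 49]);
translate([0, 25, 25]) cube([25, 546, 49]);
translate([500, 25, 25]) cube([25, 546, 49]);


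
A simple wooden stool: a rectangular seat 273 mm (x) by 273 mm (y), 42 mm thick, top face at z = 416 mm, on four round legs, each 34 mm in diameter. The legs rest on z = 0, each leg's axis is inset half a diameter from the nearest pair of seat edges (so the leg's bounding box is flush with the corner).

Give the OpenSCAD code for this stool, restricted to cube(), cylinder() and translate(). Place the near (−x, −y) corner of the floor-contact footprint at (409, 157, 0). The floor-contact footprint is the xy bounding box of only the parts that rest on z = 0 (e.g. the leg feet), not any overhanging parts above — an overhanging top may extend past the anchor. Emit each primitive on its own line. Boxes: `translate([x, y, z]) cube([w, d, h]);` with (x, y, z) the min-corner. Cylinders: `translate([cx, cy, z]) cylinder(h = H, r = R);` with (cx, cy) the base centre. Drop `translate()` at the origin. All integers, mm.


// leg_h = 416 - 42 = 374
translate([409, 157, 374]) cube([273, 273, 42]);
translate([426, 174, 0]) cylinder(h = 374, r = 17);
translate([665, 174, 0]) cylinder(h = 374, r = 17);
translate([426, 413, 0]) cylinder(h = 374, r = 17);
translate([665, 413, 0]) cylinder(h = 374, r = 17);


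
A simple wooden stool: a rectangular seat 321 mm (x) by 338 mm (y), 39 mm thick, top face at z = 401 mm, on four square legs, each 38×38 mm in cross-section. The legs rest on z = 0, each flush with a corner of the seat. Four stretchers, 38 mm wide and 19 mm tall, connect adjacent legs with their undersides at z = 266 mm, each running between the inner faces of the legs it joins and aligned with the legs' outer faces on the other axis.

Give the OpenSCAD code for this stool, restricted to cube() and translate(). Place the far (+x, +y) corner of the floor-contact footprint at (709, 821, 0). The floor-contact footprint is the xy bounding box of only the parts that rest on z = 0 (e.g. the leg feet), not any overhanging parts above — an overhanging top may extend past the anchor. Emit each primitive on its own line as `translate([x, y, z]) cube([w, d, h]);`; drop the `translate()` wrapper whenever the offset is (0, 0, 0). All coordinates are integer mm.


translate([388, 483, 362]) cube([321, 338, 39]);
translate([388, 483, 0]) cube([38, 38, 362]);
translate([671, 483, 0]) cube([38, 38, 362]);
translate([388, 783, 0]) cube([38, 38, 362]);
translate([671, 783, 0]) cube([38, 38, 362]);
translate([426, 483, 266]) cube([245, 38, 19]);
translate([426, 783, 266]) cube([245, 38, 19]);
translate([388, 521, 266]) cube([38, 262, 19]);
translate([671, 521, 266]) cube([38, 262, 19]);


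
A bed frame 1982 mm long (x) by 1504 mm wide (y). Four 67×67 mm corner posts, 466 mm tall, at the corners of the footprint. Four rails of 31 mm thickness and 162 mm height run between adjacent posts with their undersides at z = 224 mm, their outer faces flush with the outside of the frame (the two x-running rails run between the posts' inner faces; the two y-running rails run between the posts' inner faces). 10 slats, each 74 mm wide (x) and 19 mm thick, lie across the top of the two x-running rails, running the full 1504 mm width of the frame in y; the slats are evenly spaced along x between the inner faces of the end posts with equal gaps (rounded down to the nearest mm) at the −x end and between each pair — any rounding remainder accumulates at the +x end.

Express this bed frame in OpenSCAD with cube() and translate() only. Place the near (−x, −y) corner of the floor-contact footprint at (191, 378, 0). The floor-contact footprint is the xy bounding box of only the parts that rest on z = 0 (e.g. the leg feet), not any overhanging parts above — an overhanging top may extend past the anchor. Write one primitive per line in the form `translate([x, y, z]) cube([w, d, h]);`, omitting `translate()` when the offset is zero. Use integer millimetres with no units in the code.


translate([191, 378, 0]) cube([67, 67, 466]);
translate([191, 1815, 0]) cube([67, 67, 466]);
translate([2106, 378, 0]) cube([67, 67, 466]);
translate([2106, 1815, 0]) cube([67, 67, 466]);
translate([258, 378, 224]) cube([1848, 31, 162]);
translate([258, 1851, 224]) cube([1848, 31, 162]);
translate([191, 445, 224]) cube([31, 1370, 162]);
translate([2142, 445, 224]) cube([31, 1370, 162]);
translate([358, 378, 386]) cube([74, 1504, 19]);
translate([532, 378, 386]) cube([74, 1504, 19]);
translate([706, 378, 386]) cube([74, 1504, 19]);
translate([880, 378, 386]) cube([74, 1504, 19]);
translate([1054, 378, 386]) cube([74, 1504, 19]);
translate([1228, 378, 386]) cube([74, 1504, 19]);
translate([1402, 378, 386]) cube([74, 1504, 19]);
translate([1576, 378, 386]) cube([74, 1504, 19]);
translate([1750, 378, 386]) cube([74, 1504, 19]);
translate([1924, 378, 386]) cube([74, 1504, 19]);


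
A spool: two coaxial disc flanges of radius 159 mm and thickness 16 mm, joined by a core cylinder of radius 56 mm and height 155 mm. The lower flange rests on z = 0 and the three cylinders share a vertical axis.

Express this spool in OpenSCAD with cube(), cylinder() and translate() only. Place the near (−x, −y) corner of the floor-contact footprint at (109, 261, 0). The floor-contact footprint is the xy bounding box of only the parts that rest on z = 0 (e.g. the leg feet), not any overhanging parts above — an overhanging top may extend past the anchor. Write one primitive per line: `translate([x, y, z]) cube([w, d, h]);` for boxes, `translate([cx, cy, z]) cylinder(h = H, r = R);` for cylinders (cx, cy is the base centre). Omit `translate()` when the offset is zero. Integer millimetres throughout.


translate([268, 420, 0]) cylinder(h = 16, r = 159);
translate([268, 420, 16]) cylinder(h = 155, r = 56);
translate([268, 420, 171]) cylinder(h = 16, r = 159);


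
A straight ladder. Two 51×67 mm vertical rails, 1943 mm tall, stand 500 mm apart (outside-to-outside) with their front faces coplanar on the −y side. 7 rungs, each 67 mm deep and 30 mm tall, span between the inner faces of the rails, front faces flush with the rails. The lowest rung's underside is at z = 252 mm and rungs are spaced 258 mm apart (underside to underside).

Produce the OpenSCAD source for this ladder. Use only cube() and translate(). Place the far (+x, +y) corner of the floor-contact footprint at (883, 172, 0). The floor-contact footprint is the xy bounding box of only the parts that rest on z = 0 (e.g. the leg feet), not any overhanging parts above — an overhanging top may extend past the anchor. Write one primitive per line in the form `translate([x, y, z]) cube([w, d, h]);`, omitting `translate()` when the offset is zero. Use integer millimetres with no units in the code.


translate([383, 105, 0]) cube([51, 67, 1943]);
translate([832, 105, 0]) cube([51, 67, 1943]);
translate([434, 105, 252]) cube([398, 67, 30]);
translate([434, 105, 510]) cube([398, 67, 30]);
translate([434, 105, 768]) cube([398, 67, 30]);
translate([434, 105, 1026]) cube([398, 67, 30]);
translate([434, 105, 1284]) cube([398, 67, 30]);
translate([434, 105, 1542]) cube([398, 67, 30]);
translate([434, 105, 1800]) cube([398, 67, 30]);


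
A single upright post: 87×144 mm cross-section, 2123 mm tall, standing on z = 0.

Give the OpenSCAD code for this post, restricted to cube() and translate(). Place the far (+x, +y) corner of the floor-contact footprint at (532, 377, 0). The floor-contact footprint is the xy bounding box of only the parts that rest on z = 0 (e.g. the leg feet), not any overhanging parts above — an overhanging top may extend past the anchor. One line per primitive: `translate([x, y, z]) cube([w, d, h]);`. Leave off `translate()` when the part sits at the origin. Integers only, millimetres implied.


translate([445, 233, 0]) cube([87, 144, 2123]);


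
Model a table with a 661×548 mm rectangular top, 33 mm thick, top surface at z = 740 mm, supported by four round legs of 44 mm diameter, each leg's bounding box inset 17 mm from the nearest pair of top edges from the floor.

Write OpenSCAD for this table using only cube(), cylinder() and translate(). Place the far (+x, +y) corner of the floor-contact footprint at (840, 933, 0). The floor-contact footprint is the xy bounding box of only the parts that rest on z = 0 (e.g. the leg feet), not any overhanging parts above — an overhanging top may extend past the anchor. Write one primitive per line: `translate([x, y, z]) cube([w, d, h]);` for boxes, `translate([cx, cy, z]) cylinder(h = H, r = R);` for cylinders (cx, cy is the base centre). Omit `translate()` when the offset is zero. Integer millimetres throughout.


// leg_h = 740 - 33 = 707
translate([196, 402, 707]) cube([661, 548, 33]);
translate([235, 441, 0]) cylinder(h = 707, r = 22);
translate([818, 441, 0]) cylinder(h = 707, r = 22);
translate([235, 911, 0]) cylinder(h = 707, r = 22);
translate([818, 911, 0]) cylinder(h = 707, r = 22);


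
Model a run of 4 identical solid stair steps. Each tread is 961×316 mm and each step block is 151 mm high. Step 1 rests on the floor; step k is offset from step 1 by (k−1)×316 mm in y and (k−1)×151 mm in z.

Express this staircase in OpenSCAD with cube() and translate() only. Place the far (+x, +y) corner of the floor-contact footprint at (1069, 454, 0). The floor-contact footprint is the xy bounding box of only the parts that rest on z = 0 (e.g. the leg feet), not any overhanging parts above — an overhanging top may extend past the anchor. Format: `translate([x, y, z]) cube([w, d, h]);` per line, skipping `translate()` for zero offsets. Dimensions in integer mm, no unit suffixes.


translate([108, 138, 0]) cube([961, 316, 151]);
translate([108, 454, 151]) cube([961, 316, 151]);
translate([108, 770, 302]) cube([961, 316, 151]);
translate([108, 1086, 453]) cube([961, 316, 151]);


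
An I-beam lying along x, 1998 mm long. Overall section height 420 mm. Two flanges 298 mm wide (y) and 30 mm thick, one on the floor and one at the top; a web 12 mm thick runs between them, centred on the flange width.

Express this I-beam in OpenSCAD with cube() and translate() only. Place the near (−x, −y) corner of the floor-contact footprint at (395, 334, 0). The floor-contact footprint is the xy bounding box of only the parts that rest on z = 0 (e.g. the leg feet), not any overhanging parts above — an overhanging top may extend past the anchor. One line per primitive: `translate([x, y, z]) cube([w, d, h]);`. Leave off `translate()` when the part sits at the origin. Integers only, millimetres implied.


translate([395, 334, 0]) cube([1998, 298, 30]);
translate([395, 477, 30]) cube([1998, 12, 360]);
translate([395, 334, 390]) cube([1998, 298, 30]);


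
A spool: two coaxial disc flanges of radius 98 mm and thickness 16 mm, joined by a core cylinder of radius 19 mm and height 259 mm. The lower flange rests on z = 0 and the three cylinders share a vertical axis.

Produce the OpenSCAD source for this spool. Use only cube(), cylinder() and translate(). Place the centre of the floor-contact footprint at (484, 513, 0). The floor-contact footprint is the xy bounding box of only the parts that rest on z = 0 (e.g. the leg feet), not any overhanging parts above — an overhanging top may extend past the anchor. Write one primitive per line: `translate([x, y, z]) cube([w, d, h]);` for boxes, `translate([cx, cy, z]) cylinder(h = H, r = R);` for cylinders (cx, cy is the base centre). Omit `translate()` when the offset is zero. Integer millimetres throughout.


translate([484, 513, 0]) cylinder(h = 16, r = 98);
translate([484, 513, 16]) cylinder(h = 259, r = 19);
translate([484, 513, 275]) cylinder(h = 16, r = 98);


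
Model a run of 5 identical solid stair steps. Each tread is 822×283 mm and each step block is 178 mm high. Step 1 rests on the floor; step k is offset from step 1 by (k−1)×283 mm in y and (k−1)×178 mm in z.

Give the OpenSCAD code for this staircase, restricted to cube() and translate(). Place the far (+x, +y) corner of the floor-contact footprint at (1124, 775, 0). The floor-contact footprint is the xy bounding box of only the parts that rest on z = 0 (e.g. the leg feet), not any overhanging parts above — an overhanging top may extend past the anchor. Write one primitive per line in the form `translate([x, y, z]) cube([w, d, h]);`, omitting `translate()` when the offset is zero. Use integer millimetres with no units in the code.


translate([302, 492, 0]) cube([822, 283, 178]);
translate([302, 775, 178]) cube([822, 283, 178]);
translate([302, 1058, 356]) cube([822, 283, 178]);
translate([302, 1341, 534]) cube([822, 283, 178]);
translate([302, 1624, 712]) cube([822, 283, 178]);


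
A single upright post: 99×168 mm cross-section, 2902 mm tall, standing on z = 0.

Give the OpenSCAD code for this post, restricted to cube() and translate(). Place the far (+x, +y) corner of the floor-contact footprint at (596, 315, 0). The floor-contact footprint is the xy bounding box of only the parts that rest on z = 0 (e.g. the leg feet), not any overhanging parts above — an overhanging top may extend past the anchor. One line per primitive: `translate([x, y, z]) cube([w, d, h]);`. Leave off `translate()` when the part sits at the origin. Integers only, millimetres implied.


translate([497, 147, 0]) cube([99, 168, 2902]);


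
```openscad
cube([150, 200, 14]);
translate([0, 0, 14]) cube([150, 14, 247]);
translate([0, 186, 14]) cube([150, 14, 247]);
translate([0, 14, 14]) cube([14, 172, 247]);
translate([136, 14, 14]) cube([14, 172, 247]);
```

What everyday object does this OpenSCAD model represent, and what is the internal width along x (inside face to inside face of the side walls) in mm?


An open box. The internal width is 122 mm.

A 150×200 base slab with four walls standing on it — an open box. The base is 150 mm wide and the walls are 14 mm thick, so the internal width is 150 − 2 × 14 = 122 mm.


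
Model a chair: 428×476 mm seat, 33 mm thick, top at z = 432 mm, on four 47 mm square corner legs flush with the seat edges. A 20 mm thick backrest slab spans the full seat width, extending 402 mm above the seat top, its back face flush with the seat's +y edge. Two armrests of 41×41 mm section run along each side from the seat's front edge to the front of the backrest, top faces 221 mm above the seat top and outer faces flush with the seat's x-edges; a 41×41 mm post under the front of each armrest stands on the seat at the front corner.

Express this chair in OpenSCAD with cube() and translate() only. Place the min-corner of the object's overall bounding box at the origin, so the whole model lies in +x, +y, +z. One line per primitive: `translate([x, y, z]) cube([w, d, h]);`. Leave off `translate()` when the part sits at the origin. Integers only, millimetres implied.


// leg_h = 432 - 33 = 399
// arm post h = 221 - 41 = 180
translate([0, 0, 399]) cube([428, 476, 33]);
cube([47, 47, 399]);
translate([381, 0, 0]) cube([47, 47, 399]);
translate([0, 429, 0]) cube([47, 47, 399]);
translate([381, 429, 0]) cube([47, 47, 399]);
translate([0, 456, 432]) cube([428, 20, 402]);
translate([0, 0, 612]) cube([41, 456, 41]);
translate([387, 0, 612]) cube([41, 456, 41]);
translate([0, 0, 432]) cube([41, 41, 180]);
translate([387, 0, 432]) cube([41, 41, 180]);


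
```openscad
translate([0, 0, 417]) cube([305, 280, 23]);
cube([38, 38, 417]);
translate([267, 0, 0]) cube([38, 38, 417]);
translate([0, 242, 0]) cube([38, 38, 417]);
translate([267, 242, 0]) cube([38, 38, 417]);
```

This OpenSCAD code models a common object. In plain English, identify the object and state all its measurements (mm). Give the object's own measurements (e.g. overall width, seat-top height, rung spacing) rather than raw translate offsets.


A simple wooden stool: a rectangular seat 305 mm (x) by 280 mm (y), 23 mm thick, top face at z = 440 mm, on four square legs, each 38×38 mm in cross-section. The legs rest on z = 0, each flush with a corner of the seat.


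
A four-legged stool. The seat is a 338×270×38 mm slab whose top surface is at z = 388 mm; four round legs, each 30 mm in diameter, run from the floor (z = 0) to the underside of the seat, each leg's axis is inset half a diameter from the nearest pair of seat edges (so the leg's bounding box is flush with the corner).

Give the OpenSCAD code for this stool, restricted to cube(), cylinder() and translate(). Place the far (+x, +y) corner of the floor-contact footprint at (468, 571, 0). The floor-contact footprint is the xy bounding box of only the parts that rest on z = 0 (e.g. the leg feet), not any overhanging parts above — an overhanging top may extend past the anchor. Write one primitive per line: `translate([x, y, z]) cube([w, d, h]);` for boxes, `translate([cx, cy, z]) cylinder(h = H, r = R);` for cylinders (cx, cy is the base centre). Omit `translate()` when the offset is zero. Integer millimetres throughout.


// leg_h = 388 - 38 = 350
translate([130, 301, 350]) cube([338, 270, 38]);
translate([145, 316, 0]) cylinder(h = 350, r = 15);
translate([453, 316, 0]) cylinder(h = 350, r = 15);
translate([145, 556, 0]) cylinder(h = 350, r = 15);
translate([453, 556, 0]) cylinder(h = 350, r = 15);


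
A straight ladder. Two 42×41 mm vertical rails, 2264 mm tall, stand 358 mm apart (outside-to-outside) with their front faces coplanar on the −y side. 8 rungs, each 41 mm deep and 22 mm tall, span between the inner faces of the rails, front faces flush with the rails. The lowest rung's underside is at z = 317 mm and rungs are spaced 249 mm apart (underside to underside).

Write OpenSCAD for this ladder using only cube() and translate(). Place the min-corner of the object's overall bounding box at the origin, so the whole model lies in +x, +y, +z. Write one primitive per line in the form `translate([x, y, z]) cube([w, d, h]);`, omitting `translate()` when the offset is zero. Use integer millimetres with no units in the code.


// rung span = 358 - 2*42 = 274
// rung[k] z = 317 + k*249
cube([42, 41, 2264]);
translate([316, 0, 0]) cube([42, 41, 2264]);
translate([42, 0, 317]) cube([274, 41, 22]);
translate([42, 0, 566]) cube([274, 41, 22]);
translate([42, 0, 815]) cube([274, 41, 22]);
translate([42, 0, 1064]) cube([274, 41, 22]);
translate([42, 0, 1313]) cube([274, 41, 22]);
translate([42, 0, 1562]) cube([274, 41, 22]);
translate([42, 0, 1811]) cube([274, 41, 22]);
translate([42, 0, 2060]) cube([274, 41, 22]);


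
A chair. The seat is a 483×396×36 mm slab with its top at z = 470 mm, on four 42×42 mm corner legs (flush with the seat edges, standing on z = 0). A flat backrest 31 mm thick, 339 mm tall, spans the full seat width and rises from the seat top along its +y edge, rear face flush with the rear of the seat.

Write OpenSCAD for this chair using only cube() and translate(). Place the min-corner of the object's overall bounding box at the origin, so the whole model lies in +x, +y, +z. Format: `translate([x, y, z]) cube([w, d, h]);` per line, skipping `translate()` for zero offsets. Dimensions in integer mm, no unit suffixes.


translate([0, 0, 434]) cube([483, 396, 36]);
cube([42, 42, 434]);
translate([441, 0, 0]) cube([42, 42, 434]);
translate([0, 354, 0]) cube([42, 42, 434]);
translate([441, 354, 0]) cube([42, 42, 434]);
translate([0, 365, 470]) cube([483, 31, 339]);


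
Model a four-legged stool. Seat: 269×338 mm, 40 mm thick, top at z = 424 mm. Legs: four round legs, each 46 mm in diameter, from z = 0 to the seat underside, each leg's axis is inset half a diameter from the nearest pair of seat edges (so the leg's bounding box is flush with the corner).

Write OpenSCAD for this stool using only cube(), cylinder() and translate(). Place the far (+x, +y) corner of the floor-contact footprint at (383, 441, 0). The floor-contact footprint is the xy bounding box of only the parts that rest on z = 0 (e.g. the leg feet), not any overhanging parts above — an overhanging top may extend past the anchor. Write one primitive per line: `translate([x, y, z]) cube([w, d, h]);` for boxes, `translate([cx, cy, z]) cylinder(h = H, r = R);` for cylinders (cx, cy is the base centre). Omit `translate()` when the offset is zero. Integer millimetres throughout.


// leg_h = 424 - 40 = 384
translate([114, 103, 384]) cube([269, 338, 40]);
translate([137, 126, 0]) cylinder(h = 384, r = 23);
translate([360, 126, 0]) cylinder(h = 384, r = 23);
translate([137, 418, 0]) cylinder(h = 384, r = 23);
translate([360, 418, 0]) cylinder(h = 384, r = 23);


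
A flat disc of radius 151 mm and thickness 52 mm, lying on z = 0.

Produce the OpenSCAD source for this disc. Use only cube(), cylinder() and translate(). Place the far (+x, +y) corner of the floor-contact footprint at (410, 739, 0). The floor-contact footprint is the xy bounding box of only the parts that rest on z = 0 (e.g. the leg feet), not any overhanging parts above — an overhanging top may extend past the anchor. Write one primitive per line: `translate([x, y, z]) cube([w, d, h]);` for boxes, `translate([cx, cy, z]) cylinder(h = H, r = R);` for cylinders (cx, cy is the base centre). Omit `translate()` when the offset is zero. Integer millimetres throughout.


translate([259, 588, 0]) cylinder(h = 52, r = 151);


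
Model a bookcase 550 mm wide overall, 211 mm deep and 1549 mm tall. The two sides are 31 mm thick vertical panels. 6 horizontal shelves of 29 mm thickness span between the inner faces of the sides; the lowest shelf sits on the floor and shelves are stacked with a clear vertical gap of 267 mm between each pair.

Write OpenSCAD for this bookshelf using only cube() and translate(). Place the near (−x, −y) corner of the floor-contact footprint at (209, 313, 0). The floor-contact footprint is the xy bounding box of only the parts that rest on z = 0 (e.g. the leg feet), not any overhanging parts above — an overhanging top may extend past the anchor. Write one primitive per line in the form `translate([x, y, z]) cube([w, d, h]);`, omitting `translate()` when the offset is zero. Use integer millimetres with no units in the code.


translate([209, 313, 0]) cube([31, 211, 1549]);
translate([728, 313, 0]) cube([31, 211, 1549]);
translate([240, 313, 0]) cube([488, 211, 29]);
translate([240, 313, 296]) cube([488, 211, 29]);
translate([240, 313, 592]) cube([488, 211, 29]);
translate([240, 313, 888]) cube([488, 211, 29]);
translate([240, 313, 1184]) cube([488, 211, 29]);
translate([240, 313, 1480]) cube([488, 211, 29]);


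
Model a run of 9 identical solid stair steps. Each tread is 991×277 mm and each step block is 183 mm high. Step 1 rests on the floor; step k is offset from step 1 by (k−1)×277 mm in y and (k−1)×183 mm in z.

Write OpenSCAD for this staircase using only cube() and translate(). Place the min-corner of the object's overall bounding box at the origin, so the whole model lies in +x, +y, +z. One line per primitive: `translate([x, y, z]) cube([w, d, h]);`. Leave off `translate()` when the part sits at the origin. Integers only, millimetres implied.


cube([991, 277, 183]);
translate([0, 277, 183]) cube([991, 277, 183]);
translate([0, 554, 366]) cube([991, 277, 183]);
translate([0, 831, 549]) cube([991, 277, 183]);
translate([0, 1108, 732]) cube([991, 277, 183]);
translate([0, 1385, 915]) cube([991, 277, 183]);
translate([0, 1662, 1098]) cube([991, 277, 183]);
translate([0, 1939, 1281]) cube([991, 277, 183]);
translate([0, 2216, 1464]) cube([991, 277, 183]);


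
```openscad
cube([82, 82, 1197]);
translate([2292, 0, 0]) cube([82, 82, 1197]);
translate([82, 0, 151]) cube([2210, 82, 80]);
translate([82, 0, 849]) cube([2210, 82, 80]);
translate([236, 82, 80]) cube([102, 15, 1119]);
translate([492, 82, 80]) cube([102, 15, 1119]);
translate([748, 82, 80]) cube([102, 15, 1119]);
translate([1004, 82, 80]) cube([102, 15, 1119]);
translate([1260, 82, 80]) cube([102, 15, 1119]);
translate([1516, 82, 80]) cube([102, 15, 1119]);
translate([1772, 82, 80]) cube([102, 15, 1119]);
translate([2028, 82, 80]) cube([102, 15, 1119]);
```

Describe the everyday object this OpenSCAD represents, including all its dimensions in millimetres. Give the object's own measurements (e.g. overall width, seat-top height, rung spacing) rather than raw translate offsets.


A fence section. Two 82×82 mm posts, 1197 mm tall, stand on the floor with a clear span of 2210 mm between their inner faces. Two horizontal rails of 82×80 mm section span the gap between the posts with their undersides at z = 151 mm and z = 849 mm, flush with the posts' −y face. 8 pickets, each 102 mm wide, 15 mm thick and 1119 mm tall, are fixed to the +y face of the rails with their bottoms at z = 80 mm, spaced across the span with a 154 mm gap after the −x post and between neighbouring pickets, with 162 mm left before the +x post.


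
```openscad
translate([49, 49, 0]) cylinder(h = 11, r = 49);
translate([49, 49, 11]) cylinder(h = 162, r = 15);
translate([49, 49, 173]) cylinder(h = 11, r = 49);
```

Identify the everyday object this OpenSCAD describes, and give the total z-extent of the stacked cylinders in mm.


A spool. The overall height is 184 mm.

Three coaxial cylinders, large–small–large — a spool. Two 11 mm flanges and a 162 mm core give 11 + 162 + 11 = 184 mm.


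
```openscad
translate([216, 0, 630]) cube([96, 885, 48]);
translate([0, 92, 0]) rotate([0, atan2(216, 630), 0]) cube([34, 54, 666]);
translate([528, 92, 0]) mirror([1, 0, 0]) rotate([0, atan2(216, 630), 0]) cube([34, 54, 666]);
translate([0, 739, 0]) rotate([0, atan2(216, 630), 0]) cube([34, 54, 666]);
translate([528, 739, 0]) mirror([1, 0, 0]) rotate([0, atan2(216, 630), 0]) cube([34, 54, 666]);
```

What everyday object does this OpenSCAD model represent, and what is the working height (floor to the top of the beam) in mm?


A sawhorse. The overall height is 678 mm.

A beam across two mirrored pairs of raked legs — a sawhorse. The beam's underside is at z = 630 (matching the legs' vertical rise in atan2(216, 630)) and the beam is 48 mm tall, so its top is at 630 + 48 = 678 mm. The raked legs top out at the beam's underside, so that is the highest point.


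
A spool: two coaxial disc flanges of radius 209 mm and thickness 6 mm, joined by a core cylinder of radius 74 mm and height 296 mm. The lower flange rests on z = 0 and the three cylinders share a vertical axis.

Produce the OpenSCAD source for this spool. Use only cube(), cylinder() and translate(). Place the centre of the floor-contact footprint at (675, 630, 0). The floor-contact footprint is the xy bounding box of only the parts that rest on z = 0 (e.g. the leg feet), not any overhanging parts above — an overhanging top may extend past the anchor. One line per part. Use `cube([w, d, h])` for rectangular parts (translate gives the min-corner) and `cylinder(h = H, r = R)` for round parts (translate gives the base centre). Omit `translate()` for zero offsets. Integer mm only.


translate([675, 630, 0]) cylinder(h = 6, r = 209);
translate([675, 630, 6]) cylinder(h = 296, r = 74);
translate([675, 630, 302]) cylinder(h = 6, r = 209);


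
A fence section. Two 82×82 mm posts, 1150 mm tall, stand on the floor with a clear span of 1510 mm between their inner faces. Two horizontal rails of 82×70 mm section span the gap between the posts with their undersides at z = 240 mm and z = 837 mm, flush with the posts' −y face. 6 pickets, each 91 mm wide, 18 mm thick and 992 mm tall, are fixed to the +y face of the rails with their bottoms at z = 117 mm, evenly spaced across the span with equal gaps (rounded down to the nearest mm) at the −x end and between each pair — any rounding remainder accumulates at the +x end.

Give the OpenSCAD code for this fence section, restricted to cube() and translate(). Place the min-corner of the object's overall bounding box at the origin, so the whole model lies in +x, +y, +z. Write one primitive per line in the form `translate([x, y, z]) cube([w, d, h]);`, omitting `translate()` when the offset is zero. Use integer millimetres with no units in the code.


cube([82, 82, 1150]);
translate([1592, 0, 0]) cube([82, 82, 1150]);
translate([82, 0, 240]) cube([1510, 82, 70]);
translate([82, 0, 837]) cube([1510, 82, 70]);
translate([219, 82, 117]) cube([91, 18, 992]);
translate([447, 82, 117]) cube([91, 18, 992]);
translate([675, 82, 117]) cube([91, 18, 992]);
translate([903, 82, 117]) cube([91, 18, 992]);
translate([1131, 82, 117]) cube([91, 18, 992]);
translate([1359, 82, 117]) cube([91, 18, 992]);


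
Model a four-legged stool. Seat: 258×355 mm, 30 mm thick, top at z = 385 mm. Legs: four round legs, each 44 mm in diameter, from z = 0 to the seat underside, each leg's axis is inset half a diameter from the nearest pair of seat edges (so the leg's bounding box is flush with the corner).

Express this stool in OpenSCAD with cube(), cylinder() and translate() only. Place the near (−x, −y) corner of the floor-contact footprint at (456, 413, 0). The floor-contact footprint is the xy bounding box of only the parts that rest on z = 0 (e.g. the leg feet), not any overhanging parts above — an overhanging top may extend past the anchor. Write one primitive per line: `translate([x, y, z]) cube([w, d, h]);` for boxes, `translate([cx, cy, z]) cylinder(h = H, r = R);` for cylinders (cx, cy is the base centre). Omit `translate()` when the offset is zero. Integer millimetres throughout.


translate([456, 413, 355]) cube([258, 355, 30]);
translate([478, 435, 0]) cylinder(h = 355, r = 22);
translate([692, 435, 0]) cylinder(h = 355, r = 22);
translate([478, 746, 0]) cylinder(h = 355, r = 22);
translate([692, 746, 0]) cylinder(h = 355, r = 22);


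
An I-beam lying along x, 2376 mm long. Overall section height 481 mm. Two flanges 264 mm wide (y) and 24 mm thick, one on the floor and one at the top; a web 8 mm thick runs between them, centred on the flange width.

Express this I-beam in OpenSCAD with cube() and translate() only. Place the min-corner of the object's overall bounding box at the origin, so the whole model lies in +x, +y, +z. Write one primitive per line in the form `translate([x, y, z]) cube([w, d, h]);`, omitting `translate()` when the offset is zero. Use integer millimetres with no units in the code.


cube([2376, 264, 24]);
translate([0, 128, 24]) cube([2376, 8, 433]);
translate([0, 0, 457]) cube([2376, 264, 24]);


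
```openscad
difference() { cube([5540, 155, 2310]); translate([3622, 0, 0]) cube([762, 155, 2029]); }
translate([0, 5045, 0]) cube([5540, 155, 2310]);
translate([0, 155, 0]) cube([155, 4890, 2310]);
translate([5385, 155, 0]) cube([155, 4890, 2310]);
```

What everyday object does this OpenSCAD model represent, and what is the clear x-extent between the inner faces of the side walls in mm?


A single room. The interior width is 5230 mm.

Four walls enclosing a rectangle with a door in the front wall — a room. Outside width 5540 minus two 155 mm walls gives 5230 mm.


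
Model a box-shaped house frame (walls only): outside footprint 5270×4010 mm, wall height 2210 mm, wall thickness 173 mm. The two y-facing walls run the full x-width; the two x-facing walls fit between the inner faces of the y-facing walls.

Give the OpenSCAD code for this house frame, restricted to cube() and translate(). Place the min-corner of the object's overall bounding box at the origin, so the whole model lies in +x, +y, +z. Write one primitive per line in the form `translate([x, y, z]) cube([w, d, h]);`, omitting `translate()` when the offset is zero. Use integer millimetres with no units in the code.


cube([5270, 173, 2210]);
translate([0, 3837, 0]) cube([5270, 173, 2210]);
translate([0, 173, 0]) cube([173, 3664, 2210]);
translate([5097, 173, 0]) cube([173, 3664, 2210]);


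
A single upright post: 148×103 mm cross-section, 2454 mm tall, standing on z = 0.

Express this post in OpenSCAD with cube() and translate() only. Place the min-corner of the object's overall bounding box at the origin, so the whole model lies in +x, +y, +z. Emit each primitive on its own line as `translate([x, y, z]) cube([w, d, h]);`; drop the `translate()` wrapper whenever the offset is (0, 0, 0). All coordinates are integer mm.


cube([148, 103, 2454]);


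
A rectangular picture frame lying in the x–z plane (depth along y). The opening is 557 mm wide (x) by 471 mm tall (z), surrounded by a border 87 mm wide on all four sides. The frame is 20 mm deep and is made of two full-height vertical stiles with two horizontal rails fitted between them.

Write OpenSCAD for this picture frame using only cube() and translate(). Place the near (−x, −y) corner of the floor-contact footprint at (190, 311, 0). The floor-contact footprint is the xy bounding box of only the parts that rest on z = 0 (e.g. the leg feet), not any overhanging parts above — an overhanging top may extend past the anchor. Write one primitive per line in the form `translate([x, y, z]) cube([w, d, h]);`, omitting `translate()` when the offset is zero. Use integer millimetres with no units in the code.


translate([190, 311, 0]) cube([87, 20, 645]);
translate([834, 311, 0]) cube([87, 20, 645]);
translate([277, 311, 0]) cube([557, 20, 87]);
translate([277, 311, 558]) cube([557, 20, 87]);


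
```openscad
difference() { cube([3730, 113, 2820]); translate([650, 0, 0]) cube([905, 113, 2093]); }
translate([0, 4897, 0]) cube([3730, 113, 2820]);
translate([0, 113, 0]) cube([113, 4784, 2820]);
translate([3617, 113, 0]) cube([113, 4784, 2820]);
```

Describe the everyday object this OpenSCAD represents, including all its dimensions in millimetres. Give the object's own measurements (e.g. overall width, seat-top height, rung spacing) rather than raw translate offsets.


A single room: four walls, each 2820 mm tall and 113 mm thick, enclosing an outside footprint 3730×5010 mm (x × y), no floor or roof. The front and back walls (−y and +y sides) run the full x-width; the side walls fit between their inner faces. A door opening 905 mm wide and 2093 mm tall is cut through the front wall from the floor up, its −x edge 650 mm from the wall's −x end.
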